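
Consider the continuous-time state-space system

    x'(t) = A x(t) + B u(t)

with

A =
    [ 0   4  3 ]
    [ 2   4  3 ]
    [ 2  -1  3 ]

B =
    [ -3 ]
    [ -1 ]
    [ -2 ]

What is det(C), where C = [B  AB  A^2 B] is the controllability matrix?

AB = [[-10], [-16], [-11]]
A^2B = [[-97], [-117], [-37]]
Controllability matrix C = [B  AB  A^2B] = [[-3, -10, -97], [-1, -16, -117], [-2, -11, -37]]
Expanding along the first row, det(C) = (-3)·((-16)·(-37) - (-117)·(-11)) - (-10)·((-1)·(-37) - (-117)·(-2)) + (-97)·((-1)·(-11) - (-16)·(-2)) = (-3)·(-695) - (-10)·(-197) + (-97)·(-21) = 2152
Since det(C) ≠ 0, rank(C) = 3 and the system is completely controllable.

2152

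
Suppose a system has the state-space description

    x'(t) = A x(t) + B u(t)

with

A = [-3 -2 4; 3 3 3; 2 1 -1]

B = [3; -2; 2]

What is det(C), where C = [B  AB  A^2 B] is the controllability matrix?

AB = [[3], [9], [2]]
A^2B = [[-19], [42], [13]]
Controllability matrix C = [B  AB  A^2B] = [[3, 3, -19], [-2, 9, 42], [2, 2, 13]]
Expanding along the first row, det(C) = 3·(9·13 - 42·2) - 3·((-2)·13 - 42·2) + (-19)·((-2)·2 - 9·2) = 3·33 - 3·(-110) + (-19)·(-22) = 847
Since det(C) ≠ 0, rank(C) = 3 and the system is completely controllable.

847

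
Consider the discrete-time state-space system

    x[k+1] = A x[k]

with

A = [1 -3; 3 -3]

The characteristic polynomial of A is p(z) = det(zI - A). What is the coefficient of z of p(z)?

2

For a 2×2 matrix, det(zI - A) = z^2 - (tr A)z + det A.
tr A = -2, det A = 6.
So p(z) = z^2 + 2z + 6.
The coefficient of z is 2.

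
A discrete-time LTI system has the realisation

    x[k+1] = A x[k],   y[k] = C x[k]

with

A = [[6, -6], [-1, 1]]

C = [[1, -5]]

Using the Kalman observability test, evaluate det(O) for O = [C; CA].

CA = [[11, -11]]
Observability matrix O = [C; CA] = [[1, -5], [11, -11]]
det(O) = 1·(-11) - (-5)·11 = -11 - (-55) = 44
Since det(O) ≠ 0, rank(O) = 2 and the system is completely observable.

44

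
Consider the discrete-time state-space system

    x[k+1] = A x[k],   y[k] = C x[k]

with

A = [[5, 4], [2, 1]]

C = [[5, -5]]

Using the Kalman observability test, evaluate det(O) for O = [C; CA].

150

CA = [[15, 15]]
Observability matrix O = [C; CA] = [[5, -5], [15, 15]]
det(O) = 5·15 - (-5)·15 = 75 - (-75) = 150
Since det(O) ≠ 0, rank(O) = 2 and the system is completely observable.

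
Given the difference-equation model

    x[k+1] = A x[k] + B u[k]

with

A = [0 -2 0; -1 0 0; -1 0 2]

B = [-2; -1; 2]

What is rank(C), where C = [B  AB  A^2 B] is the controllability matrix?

AB = [[2], [2], [6]]
A^2B = [[-4], [-2], [10]]
Controllability matrix C = [B  AB  A^2B] = [[-2, 2, -4], [-1, 2, -2], [2, 6, 10]]
det(C) = (-2)·(2·10 - (-2)·6) - 2·((-1)·10 - (-2)·2) + (-4)·((-1)·6 - 2·2) = (-2)·32 - 2·(-6) + (-4)·(-10) = -12 ≠ 0, so rank(C) = 3.
rank(C) = 3 = n, so the pair (A, B) is completely controllable.

3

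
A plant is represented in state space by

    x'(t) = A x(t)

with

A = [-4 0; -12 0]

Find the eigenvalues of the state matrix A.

-4, 0

det(sI - A) = s^2 - (tr A)s + det A, with tr A = (-4) + 0 = -4 and det A = (-4)·0 - 0·(-12) = 0 - 0 = 0.
So p(s) = det(sI - A) = s^2 + 4s.
Factor s^2 + 4s: two numbers with sum -4 and product 0 are 0 and -4, so s^2 + 4s = s(s + 4).
Hence p(s) = s (s + 4), with roots -4, 0.
At least one eigenvalue has non-negative real part, so the system is not asymptotically stable.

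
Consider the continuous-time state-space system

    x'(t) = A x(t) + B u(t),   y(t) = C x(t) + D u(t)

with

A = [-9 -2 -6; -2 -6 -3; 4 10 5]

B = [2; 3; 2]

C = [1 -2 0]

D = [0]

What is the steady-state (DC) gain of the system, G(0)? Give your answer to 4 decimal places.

-0.8000

G(0) = C(-A)^{-1}B + D = -C A^{-1} B + D.
det A = -20, so A^{-1} = (1/-20)·adj(A) = [[0, 5/2, 3/2], [1/10, 21/20, 3/4], [-1/5, -41/10, -5/2]]
A^{-1} B = [21/2, 97/20, -177/10]^T
C A^{-1} B = 4/5
G(0) = D - C A^{-1} B = 0 - (4/5) = -4/5 ≈ -0.8000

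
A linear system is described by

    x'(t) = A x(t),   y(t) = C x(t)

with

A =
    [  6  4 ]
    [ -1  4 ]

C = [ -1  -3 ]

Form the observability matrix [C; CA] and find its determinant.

7

CA = [[-3, -16]]
Observability matrix O = [C; CA] = [[-1, -3], [-3, -16]]
det(O) = (-1)·(-16) - (-3)·(-3) = 16 - 9 = 7
Since det(O) ≠ 0, rank(O) = 2 and the system is completely observable.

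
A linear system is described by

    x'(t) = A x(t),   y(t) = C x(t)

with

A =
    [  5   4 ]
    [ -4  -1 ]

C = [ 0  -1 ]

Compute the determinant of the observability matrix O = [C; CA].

4

CA = [[4, 1]]
Observability matrix O = [C; CA] = [[0, -1], [4, 1]]
det(O) = 0·1 - (-1)·4 = 0 - (-4) = 4
Since det(O) ≠ 0, rank(O) = 2 and the system is completely observable.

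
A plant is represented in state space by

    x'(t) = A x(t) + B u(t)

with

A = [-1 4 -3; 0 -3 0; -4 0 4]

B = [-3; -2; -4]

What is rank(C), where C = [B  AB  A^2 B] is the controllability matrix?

3

AB = [[7], [6], [-4]]
A^2B = [[29], [-18], [-44]]
Controllability matrix C = [B  AB  A^2B] = [[-3, 7, 29], [-2, 6, -18], [-4, -4, -44]]
det(C) = (-3)·(6·(-44) - (-18)·(-4)) - 7·((-2)·(-44) - (-18)·(-4)) + 29·((-2)·(-4) - 6·(-4)) = (-3)·(-336) - 7·16 + 29·32 = 1824 ≠ 0, so rank(C) = 3.
rank(C) = 3 = n, so the pair (A, B) is completely controllable.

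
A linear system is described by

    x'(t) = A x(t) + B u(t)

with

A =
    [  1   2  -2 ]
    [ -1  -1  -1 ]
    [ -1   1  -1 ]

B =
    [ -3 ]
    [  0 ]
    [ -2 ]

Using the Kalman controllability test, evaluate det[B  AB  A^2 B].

AB = [[1], [5], [5]]
A^2B = [[1], [-11], [-1]]
Controllability matrix C = [B  AB  A^2B] = [[-3, 1, 1], [0, 5, -11], [-2, 5, -1]]
Expanding along the first row, det(C) = (-3)·(5·(-1) - (-11)·5) - 1·(0·(-1) - (-11)·(-2)) + 1·(0·5 - 5·(-2)) = (-3)·50 - 1·(-22) + 1·10 = -118
Since det(C) ≠ 0, rank(C) = 3 and the system is completely controllable.

-118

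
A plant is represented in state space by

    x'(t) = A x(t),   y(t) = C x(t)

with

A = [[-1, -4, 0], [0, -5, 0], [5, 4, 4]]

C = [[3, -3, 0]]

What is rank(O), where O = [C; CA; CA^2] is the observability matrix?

CA = [[-3, 3, 0]]
CA^2 = [[3, -3, 0]]
Observability matrix O = [C; CA; CA^2] = [[3, -3, 0], [-3, 3, 0], [3, -3, 0]]
Every row of O is a scalar multiple of row 1 = [3, -3, 0] (multipliers 1, -1, 1), so the rows span a one-dimensional space.
O ≠ 0, hence rank(O) = 1.
rank(O) = 1 < n = 3, so the pair (A, C) is not completely observable.

1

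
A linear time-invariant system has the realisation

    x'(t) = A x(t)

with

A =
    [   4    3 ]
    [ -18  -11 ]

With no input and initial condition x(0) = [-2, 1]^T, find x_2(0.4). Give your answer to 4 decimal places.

det(sI - A) = s^2 - (tr A)s + det A, with tr A = 4 + (-11) = -7 and det A = 4·(-11) - 3·(-18) = -44 - (-54) = 10.
So p(s) = det(sI - A) = s^2 + 7s + 10.
Factor s^2 + 7s + 10: two numbers with sum -7 and product 10 are -2 and -5, so s^2 + 7s + 10 = (s + 2)(s + 5).
Hence p(s) = (s + 2) (s + 5), with roots -5, -2.
The eigenvalues -5, -2 are distinct and real, so A is diagonalisable and x(t) = e^{At} x(0) = V diag(e^{λ_i t}) V^{-1} x(0), where the columns of V are the eigenvectors.
λ = -5: A - (-5)I = [[9, 3], [-18, -6]]. Row 1 gives 9·v1 + 3·v2 = 0, so take v_1 = [1, -3]^T.
λ = -2: A - (-2)I = [[6, 3], [-18, -9]]. Row 1 gives 6·v1 + 3·v2 = 0, so take v_2 = [1, -2]^T.
V = [v_1 v_2] = [[1, 1], [-3, -2]] has det V = 1, so V^{-1} = adj(V)/det V = [[-2, -1], [3, 1]].
Modal coordinates z(0) = V^{-1} x(0): (-2)·(-2) + (-1)·1 = 3; 3·(-2) + 1·1 = -5; so z(0) = [3, -5]^T.
x_2(t) = Σ_i (v_i)_2 · z_i(0) · e^{λ_i t} (row 2 of V times the modal terms).
x_2(0.4) = (-3)·3·e^{-5·0.4} + (-2)·(-5)·e^{-2·0.4} = (-9)·0.135335 + 10·0.449329 = 3.2753.

3.2753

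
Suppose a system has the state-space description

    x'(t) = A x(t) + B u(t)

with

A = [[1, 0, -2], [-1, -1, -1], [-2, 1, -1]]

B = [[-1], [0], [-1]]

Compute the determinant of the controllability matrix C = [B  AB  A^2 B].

AB = [[1], [2], [3]]
A^2B = [[-5], [-6], [-3]]
Controllability matrix C = [B  AB  A^2B] = [[-1, 1, -5], [0, 2, -6], [-1, 3, -3]]
Expanding along the first row, det(C) = (-1)·(2·(-3) - (-6)·3) - 1·(0·(-3) - (-6)·(-1)) + (-5)·(0·3 - 2·(-1)) = (-1)·12 - 1·(-6) + (-5)·2 = -16
Since det(C) ≠ 0, rank(C) = 3 and the system is completely controllable.

-16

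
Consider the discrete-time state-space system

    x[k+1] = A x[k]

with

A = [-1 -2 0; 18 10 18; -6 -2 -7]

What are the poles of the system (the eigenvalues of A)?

det(zI - A) = z^3 - (tr A)z^2 + (M11 + M22 + M33)z - det A, where Mii is the 2×2 principal minor of A obtained by deleting row i and column i.
tr A = (-1) + 10 + (-7) = 2; M11 = 10·(-7) - 18·(-2) = -70 - (-36) = -34; M22 = (-1)·(-7) - 0·(-6) = 7 - 0 = 7; M33 = (-1)·10 - (-2)·18 = -10 - (-36) = 26; sum of minors = -1.
det A = (-1)·(10·(-7) - 18·(-2)) - (-2)·(18·(-7) - 18·(-6)) + 0·(18·(-2) - 10·(-6)) = (-1)·(-34) - (-2)·(-18) + 0·24 = -2.
So p(z) = det(zI - A) = z^3 - 2z^2 - z + 2.
Rational-root test: any integer root divides 2. Testing small divisors, z = -1 works: p(-1) = -1 + (-2) + 1 + 2 = 0, so (z + 1) is a factor.
Dividing, p(z) = (z + 1)(z^2 - 3z + 2).
Factor z^2 - 3z + 2: two numbers with sum 3 and product 2 are 2 and 1, so z^2 - 3z + 2 = (z - 2)(z - 1).
Hence p(z) = (z - 2) (z - 1) (z + 1), with roots -1, 1, 2.

-1, 1, 2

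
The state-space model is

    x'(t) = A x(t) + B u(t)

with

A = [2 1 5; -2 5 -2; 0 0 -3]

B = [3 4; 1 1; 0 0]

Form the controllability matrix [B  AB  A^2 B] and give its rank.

AB = [[7, 9], [-1, -3], [0, 0]]
A^2B = [[13, 15], [-19, -33], [0, 0]]
Controllability matrix C = [B  AB  A^2B] = [[3, 4, 7, 9, 13, 15], [1, 1, -1, -3, -19, -33], [0, 0, 0, 0, 0, 0]]
Row 3 of C is identically zero, so rank(C) ≤ 2.
The 2×2 minor from rows 1, 2, columns 1, 2 is 3·1 - 4·1 = 3 - 4 = -1 ≠ 0, so rank(C) = 2.
rank(C) = 2 < n = 3, so the pair (A, B) is not completely controllable.

2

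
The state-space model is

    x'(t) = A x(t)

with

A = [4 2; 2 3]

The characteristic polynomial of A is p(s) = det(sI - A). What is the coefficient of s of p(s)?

For a 2×2 matrix, det(sI - A) = s^2 - (tr A)s + det A.
tr A = 7, det A = 8.
So p(s) = s^2 - 7s + 8.
The coefficient of s is -7.

-7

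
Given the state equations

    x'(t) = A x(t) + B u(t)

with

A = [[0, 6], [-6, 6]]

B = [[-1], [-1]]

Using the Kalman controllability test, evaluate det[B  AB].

AB = [[-6], [0]]
Controllability matrix C = [B  AB] = [[-1, -6], [-1, 0]]
det(C) = (-1)·0 - (-6)·(-1) = 0 - 6 = -6
Since det(C) ≠ 0, rank(C) = 2 and the system is completely controllable.

-6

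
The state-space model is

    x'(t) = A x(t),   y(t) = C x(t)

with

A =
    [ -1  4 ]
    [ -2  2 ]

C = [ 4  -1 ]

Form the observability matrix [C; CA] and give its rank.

CA = [[-2, 14]]
Observability matrix O = [C; CA] = [[4, -1], [-2, 14]]
det(O) = 4·14 - (-1)·(-2) = 56 - 2 = 54 ≠ 0, so rank(O) = 2.
rank(O) = 2 = n, so the pair (A, C) is completely observable.

2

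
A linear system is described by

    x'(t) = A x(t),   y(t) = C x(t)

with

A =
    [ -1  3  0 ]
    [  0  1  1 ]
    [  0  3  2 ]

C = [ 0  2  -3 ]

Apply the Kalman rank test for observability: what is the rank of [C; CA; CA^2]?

CA = [[0, -7, -4]]
CA^2 = [[0, -19, -15]]
Observability matrix O = [C; CA; CA^2] = [[0, 2, -3], [0, -7, -4], [0, -19, -15]]
Column 1 of O is identically zero, so rank(O) ≤ 2.
The 2×2 minor from rows 1, 2, columns 2, 3 is 2·(-4) - (-3)·(-7) = -8 - 21 = -29 ≠ 0, so rank(O) = 2.
rank(O) = 2 < n = 3, so the pair (A, C) is not completely observable.

2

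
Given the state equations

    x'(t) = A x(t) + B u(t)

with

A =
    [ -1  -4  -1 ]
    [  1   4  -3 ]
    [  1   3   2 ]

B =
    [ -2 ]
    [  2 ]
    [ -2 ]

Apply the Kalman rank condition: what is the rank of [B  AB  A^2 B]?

3

AB = [[-4], [12], [0]]
A^2B = [[-44], [44], [32]]
Controllability matrix C = [B  AB  A^2B] = [[-2, -4, -44], [2, 12, 44], [-2, 0, 32]]
det(C) = (-2)·(12·32 - 44·0) - (-4)·(2·32 - 44·(-2)) + (-44)·(2·0 - 12·(-2)) = (-2)·384 - (-4)·152 + (-44)·24 = -1216 ≠ 0, so rank(C) = 3.
rank(C) = 3 = n, so the pair (A, B) is completely controllable.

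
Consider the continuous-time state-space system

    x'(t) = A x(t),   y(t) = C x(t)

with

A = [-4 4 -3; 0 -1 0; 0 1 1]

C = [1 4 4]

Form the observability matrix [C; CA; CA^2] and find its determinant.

CA = [[-4, 4, 1]]
CA^2 = [[16, -19, 13]]
Observability matrix O = [C; CA; CA^2] = [[1, 4, 4], [-4, 4, 1], [16, -19, 13]]
Expanding along the first row, det(O) = 1·(4·13 - 1·(-19)) - 4·((-4)·13 - 1·16) + 4·((-4)·(-19) - 4·16) = 1·71 - 4·(-68) + 4·12 = 391
Since det(O) ≠ 0, rank(O) = 3 and the system is completely observable.

391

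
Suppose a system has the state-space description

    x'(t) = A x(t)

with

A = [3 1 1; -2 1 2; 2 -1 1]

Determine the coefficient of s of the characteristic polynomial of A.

Expand det(sI - A) for the 3×3 matrix.
p(s) = s^3 - 5s^2 + 9s - 15.
(Check: constant term = det(-A) = (-1)^3 det A = -15; coefficient of s^2 = -tr A = -5.)
The coefficient of s is 9.

9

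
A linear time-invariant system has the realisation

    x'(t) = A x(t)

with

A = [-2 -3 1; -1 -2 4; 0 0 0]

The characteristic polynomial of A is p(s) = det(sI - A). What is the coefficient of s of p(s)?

Expand det(sI - A) for the 3×3 matrix.
p(s) = s^3 + 4s^2 + s.
(Check: constant term = det(-A) = (-1)^3 det A = 0; coefficient of s^2 = -tr A = 4.)
The coefficient of s is 1.

1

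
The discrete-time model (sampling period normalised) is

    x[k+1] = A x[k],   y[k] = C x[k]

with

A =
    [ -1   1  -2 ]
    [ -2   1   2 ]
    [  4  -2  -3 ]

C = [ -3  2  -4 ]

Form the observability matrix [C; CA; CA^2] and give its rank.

CA = [[-17, 7, 22]]
CA^2 = [[91, -54, -18]]
Observability matrix O = [C; CA; CA^2] = [[-3, 2, -4], [-17, 7, 22], [91, -54, -18]]
det(O) = (-3)·(7·(-18) - 22·(-54)) - 2·((-17)·(-18) - 22·91) + (-4)·((-17)·(-54) - 7·91) = (-3)·1062 - 2·(-1696) + (-4)·281 = -918 ≠ 0, so rank(O) = 3.
rank(O) = 3 = n, so the pair (A, C) is completely observable.

3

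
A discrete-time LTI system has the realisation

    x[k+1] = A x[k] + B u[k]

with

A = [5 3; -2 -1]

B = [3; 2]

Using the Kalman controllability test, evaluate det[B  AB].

-66

AB = [[21], [-8]]
Controllability matrix C = [B  AB] = [[3, 21], [2, -8]]
det(C) = 3·(-8) - 21·2 = -24 - 42 = -66
Since det(C) ≠ 0, rank(C) = 2 and the system is completely controllable.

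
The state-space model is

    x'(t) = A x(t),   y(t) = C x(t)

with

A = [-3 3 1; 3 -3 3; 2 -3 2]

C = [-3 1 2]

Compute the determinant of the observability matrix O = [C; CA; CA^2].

-940

CA = [[16, -18, 4]]
CA^2 = [[-94, 90, -30]]
Observability matrix O = [C; CA; CA^2] = [[-3, 1, 2], [16, -18, 4], [-94, 90, -30]]
Expanding along the first row, det(O) = (-3)·((-18)·(-30) - 4·90) - 1·(16·(-30) - 4·(-94)) + 2·(16·90 - (-18)·(-94)) = (-3)·180 - 1·(-104) + 2·(-252) = -940
Since det(O) ≠ 0, rank(O) = 3 and the system is completely observable.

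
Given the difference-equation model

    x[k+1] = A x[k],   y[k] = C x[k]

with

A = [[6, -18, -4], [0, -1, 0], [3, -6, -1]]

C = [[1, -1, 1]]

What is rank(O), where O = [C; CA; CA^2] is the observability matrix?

2

CA = [[9, -23, -5]]
CA^2 = [[39, -109, -31]]
Observability matrix O = [C; CA; CA^2] = [[1, -1, 1], [9, -23, -5], [39, -109, -31]]
The columns c1, c2, c3 of O are linearly dependent: -2·c1 - c2 + c3 = 0 (check each entry), so rank(O) ≤ 2.
The 2×2 minor from rows 1, 2, columns 1, 2 is 1·(-23) - (-1)·9 = -23 - (-9) = -14 ≠ 0, so rank(O) = 2.
rank(O) = 2 < n = 3, so the pair (A, C) is not completely observable.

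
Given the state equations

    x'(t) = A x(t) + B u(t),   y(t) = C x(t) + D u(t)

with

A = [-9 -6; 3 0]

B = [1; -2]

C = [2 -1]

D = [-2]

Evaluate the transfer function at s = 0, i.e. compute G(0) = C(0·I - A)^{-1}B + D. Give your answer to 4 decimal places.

G(0) = C(-A)^{-1}B + D = -C A^{-1} B + D.
det A = 18, so A^{-1} = (1/18)·adj(A) = [[0, 1/3], [-1/6, -1/2]]
A^{-1} B = [-2/3, 5/6]^T
C A^{-1} B = -13/6
G(0) = D - C A^{-1} B = -2 - (-13/6) = 1/6 ≈ 0.1667

0.1667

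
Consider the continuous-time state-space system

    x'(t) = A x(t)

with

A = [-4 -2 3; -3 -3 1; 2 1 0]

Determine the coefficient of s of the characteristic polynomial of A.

Expand det(sI - A) for the 3×3 matrix.
p(s) = s^3 + 7s^2 - s - 9.
(Check: constant term = det(-A) = (-1)^3 det A = -9; coefficient of s^2 = -tr A = 7.)
The coefficient of s is -1.

-1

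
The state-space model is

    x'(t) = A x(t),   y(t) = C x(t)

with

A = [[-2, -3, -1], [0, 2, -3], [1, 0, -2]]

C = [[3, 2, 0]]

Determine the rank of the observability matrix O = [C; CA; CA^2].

3

CA = [[-6, -5, -9]]
CA^2 = [[3, 8, 39]]
Observability matrix O = [C; CA; CA^2] = [[3, 2, 0], [-6, -5, -9], [3, 8, 39]]
det(O) = 3·((-5)·39 - (-9)·8) - 2·((-6)·39 - (-9)·3) + 0·((-6)·8 - (-5)·3) = 3·(-123) - 2·(-207) + 0·(-33) = 45 ≠ 0, so rank(O) = 3.
rank(O) = 3 = n, so the pair (A, C) is completely observable.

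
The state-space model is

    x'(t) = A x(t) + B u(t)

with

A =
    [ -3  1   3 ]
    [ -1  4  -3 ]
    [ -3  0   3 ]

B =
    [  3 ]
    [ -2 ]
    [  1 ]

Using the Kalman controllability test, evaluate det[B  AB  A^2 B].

AB = [[-8], [-14], [-6]]
A^2B = [[-8], [-30], [6]]
Controllability matrix C = [B  AB  A^2B] = [[3, -8, -8], [-2, -14, -30], [1, -6, 6]]
Expanding along the first row, det(C) = 3·((-14)·6 - (-30)·(-6)) - (-8)·((-2)·6 - (-30)·1) + (-8)·((-2)·(-6) - (-14)·1) = 3·(-264) - (-8)·18 + (-8)·26 = -856
Since det(C) ≠ 0, rank(C) = 3 and the system is completely controllable.

-856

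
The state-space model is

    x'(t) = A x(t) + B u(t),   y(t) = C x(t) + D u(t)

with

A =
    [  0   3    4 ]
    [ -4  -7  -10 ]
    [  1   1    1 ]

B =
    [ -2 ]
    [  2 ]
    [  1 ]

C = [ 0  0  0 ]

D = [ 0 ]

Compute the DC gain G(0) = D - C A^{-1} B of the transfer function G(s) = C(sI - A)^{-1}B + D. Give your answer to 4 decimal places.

0.0000

G(0) = C(-A)^{-1}B + D = -C A^{-1} B + D.
det A = -6, so A^{-1} = (1/-6)·adj(A) = [[-1/2, -1/6, 1/3], [1, 2/3, 8/3], [-1/2, -1/2, -2]]
A^{-1} B = [1, 2, -2]^T
C A^{-1} B = 0
G(0) = D - C A^{-1} B = 0 - (0) = 0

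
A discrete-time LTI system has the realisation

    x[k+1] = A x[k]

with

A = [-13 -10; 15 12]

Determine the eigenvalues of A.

-3, 2

det(zI - A) = z^2 - (tr A)z + det A, with tr A = (-13) + 12 = -1 and det A = (-13)·12 - (-10)·15 = -156 - (-150) = -6.
So p(z) = det(zI - A) = z^2 + z - 6.
Factor z^2 + z - 6: two numbers with sum -1 and product -6 are 2 and -3, so z^2 + z - 6 = (z - 2)(z + 3).
Hence p(z) = (z - 2) (z + 3), with roots -3, 2.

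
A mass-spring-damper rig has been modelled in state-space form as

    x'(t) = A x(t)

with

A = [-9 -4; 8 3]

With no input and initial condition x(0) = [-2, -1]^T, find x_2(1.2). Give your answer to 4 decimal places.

-1.7948

det(sI - A) = s^2 - (tr A)s + det A, with tr A = (-9) + 3 = -6 and det A = (-9)·3 - (-4)·8 = -27 - (-32) = 5.
So p(s) = det(sI - A) = s^2 + 6s + 5.
Factor s^2 + 6s + 5: two numbers with sum -6 and product 5 are -1 and -5, so s^2 + 6s + 5 = (s + 1)(s + 5).
Hence p(s) = (s + 1) (s + 5), with roots -5, -1.
The eigenvalues -5, -1 are distinct and real, so A is diagonalisable and x(t) = e^{At} x(0) = V diag(e^{λ_i t}) V^{-1} x(0), where the columns of V are the eigenvectors.
λ = -5: A - (-5)I = [[-4, -4], [8, 8]]. Row 1 gives (-4)·v1 + (-4)·v2 = 0, so take v_1 = [-1, 1]^T.
λ = -1: A - (-1)I = [[-8, -4], [8, 4]]. Row 1 gives (-8)·v1 + (-4)·v2 = 0, so take v_2 = [1, -2]^T.
V = [v_1 v_2] = [[-1, 1], [1, -2]] has det V = 1, so V^{-1} = adj(V)/det V = [[-2, -1], [-1, -1]].
Modal coordinates z(0) = V^{-1} x(0): (-2)·(-2) + (-1)·(-1) = 5; (-1)·(-2) + (-1)·(-1) = 3; so z(0) = [5, 3]^T.
x_2(t) = Σ_i (v_i)_2 · z_i(0) · e^{λ_i t} (row 2 of V times the modal terms).
x_2(1.2) = 1·5·e^{-5·1.2} + (-2)·3·e^{-1·1.2} = 5·0.002479 + (-6)·0.301194 = -1.7948.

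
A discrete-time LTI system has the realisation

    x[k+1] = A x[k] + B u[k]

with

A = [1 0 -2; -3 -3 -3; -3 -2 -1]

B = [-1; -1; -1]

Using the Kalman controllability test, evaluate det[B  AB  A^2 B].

-57

AB = [[1], [9], [6]]
A^2B = [[-11], [-48], [-27]]
Controllability matrix C = [B  AB  A^2B] = [[-1, 1, -11], [-1, 9, -48], [-1, 6, -27]]
Expanding along the first row, det(C) = (-1)·(9·(-27) - (-48)·6) - 1·((-1)·(-27) - (-48)·(-1)) + (-11)·((-1)·6 - 9·(-1)) = (-1)·45 - 1·(-21) + (-11)·3 = -57
Since det(C) ≠ 0, rank(C) = 3 and the system is completely controllable.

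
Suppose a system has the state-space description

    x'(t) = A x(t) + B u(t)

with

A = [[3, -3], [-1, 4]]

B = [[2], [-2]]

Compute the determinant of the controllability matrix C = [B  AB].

AB = [[12], [-10]]
Controllability matrix C = [B  AB] = [[2, 12], [-2, -10]]
det(C) = 2·(-10) - 12·(-2) = -20 - (-24) = 4
Since det(C) ≠ 0, rank(C) = 2 and the system is completely controllable.

4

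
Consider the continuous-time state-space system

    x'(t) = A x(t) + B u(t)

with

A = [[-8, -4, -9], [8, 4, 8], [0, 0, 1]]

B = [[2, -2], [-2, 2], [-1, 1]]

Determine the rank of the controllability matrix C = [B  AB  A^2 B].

2

AB = [[1, -1], [0, 0], [-1, 1]]
A^2B = [[1, -1], [0, 0], [-1, 1]]
Controllability matrix C = [B  AB  A^2B] = [[2, -2, 1, -1, 1, -1], [-2, 2, 0, 0, 0, 0], [-1, 1, -1, 1, -1, 1]]
The rows r1, r2, r3 of C are linearly dependent: 2·r1 + r2 + 2·r3 = 0 (check each entry), so rank(C) ≤ 2.
The 2×2 minor from rows 1, 2, columns 1, 3 is 2·0 - 1·(-2) = 0 - (-2) = 2 ≠ 0, so rank(C) = 2.
rank(C) = 2 < n = 3, so the pair (A, B) is not completely controllable.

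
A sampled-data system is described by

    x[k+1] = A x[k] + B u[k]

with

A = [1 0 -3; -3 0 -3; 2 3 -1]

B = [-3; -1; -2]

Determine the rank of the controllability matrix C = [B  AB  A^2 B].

AB = [[3], [15], [-7]]
A^2B = [[24], [12], [58]]
Controllability matrix C = [B  AB  A^2B] = [[-3, 3, 24], [-1, 15, 12], [-2, -7, 58]]
det(C) = (-3)·(15·58 - 12·(-7)) - 3·((-1)·58 - 12·(-2)) + 24·((-1)·(-7) - 15·(-2)) = (-3)·954 - 3·(-34) + 24·37 = -1872 ≠ 0, so rank(C) = 3.
rank(C) = 3 = n, so the pair (A, B) is completely controllable.

3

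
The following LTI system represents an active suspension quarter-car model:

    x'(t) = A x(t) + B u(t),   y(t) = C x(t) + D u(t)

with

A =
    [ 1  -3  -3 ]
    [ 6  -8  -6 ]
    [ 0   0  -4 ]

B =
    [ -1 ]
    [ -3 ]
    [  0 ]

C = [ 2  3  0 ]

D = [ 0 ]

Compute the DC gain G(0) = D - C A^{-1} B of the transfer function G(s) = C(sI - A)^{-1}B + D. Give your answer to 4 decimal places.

-0.7000

G(0) = C(-A)^{-1}B + D = -C A^{-1} B + D.
det A = -40, so A^{-1} = (1/-40)·adj(A) = [[-4/5, 3/10, 3/20], [-3/5, 1/10, 3/10], [0, 0, -1/4]]
A^{-1} B = [-1/10, 3/10, 0]^T
C A^{-1} B = 7/10
G(0) = D - C A^{-1} B = 0 - (7/10) = -7/10 ≈ -0.7000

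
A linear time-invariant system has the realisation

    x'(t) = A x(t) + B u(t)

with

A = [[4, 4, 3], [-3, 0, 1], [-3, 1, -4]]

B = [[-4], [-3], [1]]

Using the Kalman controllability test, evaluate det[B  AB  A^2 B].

AB = [[-25], [13], [5]]
A^2B = [[-33], [80], [68]]
Controllability matrix C = [B  AB  A^2B] = [[-4, -25, -33], [-3, 13, 80], [1, 5, 68]]
Expanding along the first row, det(C) = (-4)·(13·68 - 80·5) - (-25)·((-3)·68 - 80·1) + (-33)·((-3)·5 - 13·1) = (-4)·484 - (-25)·(-284) + (-33)·(-28) = -8112
Since det(C) ≠ 0, rank(C) = 3 and the system is completely controllable.

-8112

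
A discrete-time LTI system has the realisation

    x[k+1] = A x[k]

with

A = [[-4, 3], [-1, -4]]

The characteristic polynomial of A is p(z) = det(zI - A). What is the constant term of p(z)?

For a 2×2 matrix, det(zI - A) = z^2 - (tr A)z + det A.
tr A = -8, det A = 19.
So p(z) = z^2 + 8z + 19.
The constant term is 19.

19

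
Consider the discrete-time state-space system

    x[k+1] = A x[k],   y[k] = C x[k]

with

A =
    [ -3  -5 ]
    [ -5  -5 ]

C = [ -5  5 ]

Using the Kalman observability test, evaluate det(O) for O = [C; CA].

50

CA = [[-10, 0]]
Observability matrix O = [C; CA] = [[-5, 5], [-10, 0]]
det(O) = (-5)·0 - 5·(-10) = 0 - (-50) = 50
Since det(O) ≠ 0, rank(O) = 2 and the system is completely observable.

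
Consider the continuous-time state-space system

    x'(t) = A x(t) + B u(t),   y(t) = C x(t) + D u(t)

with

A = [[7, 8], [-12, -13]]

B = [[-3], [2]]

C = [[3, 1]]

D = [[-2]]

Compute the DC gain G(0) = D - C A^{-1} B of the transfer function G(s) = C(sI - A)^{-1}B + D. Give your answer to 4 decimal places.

G(0) = C(-A)^{-1}B + D = -C A^{-1} B + D.
det A = 5, so A^{-1} = (1/5)·adj(A) = [[-13/5, -8/5], [12/5, 7/5]]
A^{-1} B = [23/5, -22/5]^T
C A^{-1} B = 47/5
G(0) = D - C A^{-1} B = -2 - (47/5) = -57/5 ≈ -11.4000

-11.4000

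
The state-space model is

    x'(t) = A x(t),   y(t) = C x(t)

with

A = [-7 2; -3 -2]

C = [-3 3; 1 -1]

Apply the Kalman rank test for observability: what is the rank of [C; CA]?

CA = [[12, -12], [-4, 4]]
Observability matrix O = [C; CA] = [[-3, 3], [1, -1], [12, -12], [-4, 4]]
Every row of O is a scalar multiple of row 1 = [-3, 3] (multipliers 1, -1/3, -4, 4/3), so the rows span a one-dimensional space.
O ≠ 0, hence rank(O) = 1.
rank(O) = 1 < n = 2, so the pair (A, C) is not completely observable.

1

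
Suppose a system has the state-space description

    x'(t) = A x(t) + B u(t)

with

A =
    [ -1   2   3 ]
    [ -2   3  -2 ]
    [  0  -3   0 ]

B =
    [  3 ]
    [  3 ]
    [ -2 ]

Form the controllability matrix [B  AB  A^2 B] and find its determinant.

AB = [[-3], [7], [-9]]
A^2B = [[-10], [45], [-21]]
Controllability matrix C = [B  AB  A^2B] = [[3, -3, -10], [3, 7, 45], [-2, -9, -21]]
Expanding along the first row, det(C) = 3·(7·(-21) - 45·(-9)) - (-3)·(3·(-21) - 45·(-2)) + (-10)·(3·(-9) - 7·(-2)) = 3·258 - (-3)·27 + (-10)·(-13) = 985
Since det(C) ≠ 0, rank(C) = 3 and the system is completely controllable.

985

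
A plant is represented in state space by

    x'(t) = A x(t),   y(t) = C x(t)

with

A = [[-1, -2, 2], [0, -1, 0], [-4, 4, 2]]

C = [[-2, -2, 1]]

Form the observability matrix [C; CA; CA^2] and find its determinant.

CA = [[-2, 10, -2]]
CA^2 = [[10, -14, -8]]
Observability matrix O = [C; CA; CA^2] = [[-2, -2, 1], [-2, 10, -2], [10, -14, -8]]
Expanding along the first row, det(O) = (-2)·(10·(-8) - (-2)·(-14)) - (-2)·((-2)·(-8) - (-2)·10) + 1·((-2)·(-14) - 10·10) = (-2)·(-108) - (-2)·36 + 1·(-72) = 216
Since det(O) ≠ 0, rank(O) = 3 and the system is completely observable.

216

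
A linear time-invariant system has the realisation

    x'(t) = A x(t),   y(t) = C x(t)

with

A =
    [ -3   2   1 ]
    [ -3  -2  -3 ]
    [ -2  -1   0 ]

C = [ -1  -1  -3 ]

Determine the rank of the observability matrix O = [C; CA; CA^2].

3

CA = [[12, 3, 2]]
CA^2 = [[-49, 16, 3]]
Observability matrix O = [C; CA; CA^2] = [[-1, -1, -3], [12, 3, 2], [-49, 16, 3]]
det(O) = (-1)·(3·3 - 2·16) - (-1)·(12·3 - 2·(-49)) + (-3)·(12·16 - 3·(-49)) = (-1)·(-23) - (-1)·134 + (-3)·339 = -860 ≠ 0, so rank(O) = 3.
rank(O) = 3 = n, so the pair (A, C) is completely observable.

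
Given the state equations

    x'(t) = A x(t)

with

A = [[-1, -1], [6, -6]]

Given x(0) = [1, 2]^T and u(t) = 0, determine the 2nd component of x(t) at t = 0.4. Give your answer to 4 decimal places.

det(sI - A) = s^2 - (tr A)s + det A, with tr A = (-1) + (-6) = -7 and det A = (-1)·(-6) - (-1)·6 = 6 - (-6) = 12.
So p(s) = det(sI - A) = s^2 + 7s + 12.
Factor s^2 + 7s + 12: two numbers with sum -7 and product 12 are -3 and -4, so s^2 + 7s + 12 = (s + 3)(s + 4).
Hence p(s) = (s + 3) (s + 4), with roots -4, -3.
The eigenvalues -4, -3 are distinct and real, so A is diagonalisable and x(t) = e^{At} x(0) = V diag(e^{λ_i t}) V^{-1} x(0), where the columns of V are the eigenvectors.
λ = -4: A - (-4)I = [[3, -1], [6, -2]]. Row 1 gives 3·v1 + (-1)·v2 = 0, so take v_1 = [1, 3]^T.
λ = -3: A - (-3)I = [[2, -1], [6, -3]]. Row 1 gives 2·v1 + (-1)·v2 = 0, so take v_2 = [-1, -2]^T.
V = [v_1 v_2] = [[1, -1], [3, -2]] has det V = 1, so V^{-1} = adj(V)/det V = [[-2, 1], [-3, 1]].
Modal coordinates z(0) = V^{-1} x(0): (-2)·1 + 1·2 = 0; (-3)·1 + 1·2 = -1; so z(0) = [0, -1]^T.
x_2(t) = Σ_i (v_i)_2 · z_i(0) · e^{λ_i t} (row 2 of V times the modal terms).
x_2(0.4) = 3·0·e^{-4·0.4} + (-2)·(-1)·e^{-3·0.4} = 0·0.201897 + 2·0.301194 = 0.6024.

0.6024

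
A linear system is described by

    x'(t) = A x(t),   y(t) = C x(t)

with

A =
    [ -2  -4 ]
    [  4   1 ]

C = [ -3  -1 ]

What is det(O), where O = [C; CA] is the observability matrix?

CA = [[2, 11]]
Observability matrix O = [C; CA] = [[-3, -1], [2, 11]]
det(O) = (-3)·11 - (-1)·2 = -33 - (-2) = -31
Since det(O) ≠ 0, rank(O) = 2 and the system is completely observable.

-31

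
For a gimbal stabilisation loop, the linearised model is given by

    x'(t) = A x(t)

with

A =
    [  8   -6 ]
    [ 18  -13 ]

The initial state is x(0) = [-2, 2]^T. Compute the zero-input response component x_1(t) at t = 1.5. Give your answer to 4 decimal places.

-2.6528

det(sI - A) = s^2 - (tr A)s + det A, with tr A = 8 + (-13) = -5 and det A = 8·(-13) - (-6)·18 = -104 - (-108) = 4.
So p(s) = det(sI - A) = s^2 + 5s + 4.
Factor s^2 + 5s + 4: two numbers with sum -5 and product 4 are -1 and -4, so s^2 + 5s + 4 = (s + 1)(s + 4).
Hence p(s) = (s + 1) (s + 4), with roots -4, -1.
The eigenvalues -4, -1 are distinct and real, so A is diagonalisable and x(t) = e^{At} x(0) = V diag(e^{λ_i t}) V^{-1} x(0), where the columns of V are the eigenvectors.
λ = -4: A - (-4)I = [[12, -6], [18, -9]]. Row 1 gives 12·v1 + (-6)·v2 = 0, so take v_1 = [1, 2]^T.
λ = -1: A - (-1)I = [[9, -6], [18, -12]]. Row 1 gives 9·v1 + (-6)·v2 = 0, so take v_2 = [-2, -3]^T.
V = [v_1 v_2] = [[1, -2], [2, -3]] has det V = 1, so V^{-1} = adj(V)/det V = [[-3, 2], [-2, 1]].
Modal coordinates z(0) = V^{-1} x(0): (-3)·(-2) + 2·2 = 10; (-2)·(-2) + 1·2 = 6; so z(0) = [10, 6]^T.
x_1(t) = Σ_i (v_i)_1 · z_i(0) · e^{λ_i t} (row 1 of V times the modal terms).
x_1(1.5) = 1·10·e^{-4·1.5} + (-2)·6·e^{-1·1.5} = 10·0.002479 + (-12)·0.223130 = -2.6528.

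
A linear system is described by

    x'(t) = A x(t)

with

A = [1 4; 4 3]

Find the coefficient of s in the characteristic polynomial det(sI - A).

For a 2×2 matrix, det(sI - A) = s^2 - (tr A)s + det A.
tr A = 4, det A = -13.
So p(s) = s^2 - 4s - 13.
The coefficient of s is -4.

-4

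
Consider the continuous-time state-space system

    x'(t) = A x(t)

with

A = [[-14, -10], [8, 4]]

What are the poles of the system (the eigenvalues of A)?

-6, -4

det(sI - A) = s^2 - (tr A)s + det A, with tr A = (-14) + 4 = -10 and det A = (-14)·4 - (-10)·8 = -56 - (-80) = 24.
So p(s) = det(sI - A) = s^2 + 10s + 24.
Factor s^2 + 10s + 24: two numbers with sum -10 and product 24 are -4 and -6, so s^2 + 10s + 24 = (s + 4)(s + 6).
Hence p(s) = (s + 4) (s + 6), with roots -6, -4.
All eigenvalues have negative real part, so the system is asymptotically stable.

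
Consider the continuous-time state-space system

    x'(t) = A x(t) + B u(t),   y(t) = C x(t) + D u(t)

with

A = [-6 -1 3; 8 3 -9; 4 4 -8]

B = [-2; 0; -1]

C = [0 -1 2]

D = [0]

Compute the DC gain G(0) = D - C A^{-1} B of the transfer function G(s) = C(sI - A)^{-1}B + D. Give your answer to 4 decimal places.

G(0) = C(-A)^{-1}B + D = -C A^{-1} B + D.
det A = -40, so A^{-1} = (1/-40)·adj(A) = [[-3/10, -1/10, 0], [-7/10, -9/10, 3/4], [-1/2, -1/2, 1/4]]
A^{-1} B = [3/5, 13/20, 3/4]^T
C A^{-1} B = 17/20
G(0) = D - C A^{-1} B = 0 - (17/20) = -17/20 ≈ -0.8500

-0.8500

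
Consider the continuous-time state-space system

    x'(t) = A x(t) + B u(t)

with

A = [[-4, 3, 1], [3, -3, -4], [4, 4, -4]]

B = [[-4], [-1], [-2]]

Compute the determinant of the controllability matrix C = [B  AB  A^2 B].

-5150

AB = [[11], [-1], [-12]]
A^2B = [[-59], [84], [88]]
Controllability matrix C = [B  AB  A^2B] = [[-4, 11, -59], [-1, -1, 84], [-2, -12, 88]]
Expanding along the first row, det(C) = (-4)·((-1)·88 - 84·(-12)) - 11·((-1)·88 - 84·(-2)) + (-59)·((-1)·(-12) - (-1)·(-2)) = (-4)·920 - 11·80 + (-59)·10 = -5150
Since det(C) ≠ 0, rank(C) = 3 and the system is completely controllable.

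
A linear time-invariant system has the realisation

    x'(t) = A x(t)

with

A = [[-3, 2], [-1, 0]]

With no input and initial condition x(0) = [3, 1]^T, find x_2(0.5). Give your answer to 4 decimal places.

0.1292

det(sI - A) = s^2 - (tr A)s + det A, with tr A = (-3) + 0 = -3 and det A = (-3)·0 - 2·(-1) = 0 - (-2) = 2.
So p(s) = det(sI - A) = s^2 + 3s + 2.
Factor s^2 + 3s + 2: two numbers with sum -3 and product 2 are -1 and -2, so s^2 + 3s + 2 = (s + 1)(s + 2).
Hence p(s) = (s + 1) (s + 2), with roots -2, -1.
The eigenvalues -2, -1 are distinct and real, so A is diagonalisable and x(t) = e^{At} x(0) = V diag(e^{λ_i t}) V^{-1} x(0), where the columns of V are the eigenvectors.
λ = -2: A - (-2)I = [[-1, 2], [-1, 2]]. Row 1 gives (-1)·v1 + 2·v2 = 0, so take v_1 = [-2, -1]^T.
λ = -1: A - (-1)I = [[-2, 2], [-1, 1]]. Row 1 gives (-2)·v1 + 2·v2 = 0, so take v_2 = [-1, -1]^T.
V = [v_1 v_2] = [[-2, -1], [-1, -1]] has det V = 1, so V^{-1} = adj(V)/det V = [[-1, 1], [1, -2]].
Modal coordinates z(0) = V^{-1} x(0): (-1)·3 + 1·1 = -2; 1·3 + (-2)·1 = 1; so z(0) = [-2, 1]^T.
x_2(t) = Σ_i (v_i)_2 · z_i(0) · e^{λ_i t} (row 2 of V times the modal terms).
x_2(0.5) = (-1)·(-2)·e^{-2·0.5} + (-1)·1·e^{-1·0.5} = 2·0.367879 + (-1)·0.606531 = 0.1292.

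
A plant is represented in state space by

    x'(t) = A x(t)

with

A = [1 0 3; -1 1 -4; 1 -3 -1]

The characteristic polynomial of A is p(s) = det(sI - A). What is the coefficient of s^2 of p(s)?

-1

Expand det(sI - A) for the 3×3 matrix.
p(s) = s^3 - s^2 - 16s + 7.
(Check: constant term = det(-A) = (-1)^3 det A = 7; coefficient of s^2 = -tr A = -1.)
The coefficient of s^2 is -1.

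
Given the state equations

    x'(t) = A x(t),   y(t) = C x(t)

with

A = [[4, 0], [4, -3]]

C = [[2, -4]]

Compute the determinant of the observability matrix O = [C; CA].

-8

CA = [[-8, 12]]
Observability matrix O = [C; CA] = [[2, -4], [-8, 12]]
det(O) = 2·12 - (-4)·(-8) = 24 - 32 = -8
Since det(O) ≠ 0, rank(O) = 2 and the system is completely observable.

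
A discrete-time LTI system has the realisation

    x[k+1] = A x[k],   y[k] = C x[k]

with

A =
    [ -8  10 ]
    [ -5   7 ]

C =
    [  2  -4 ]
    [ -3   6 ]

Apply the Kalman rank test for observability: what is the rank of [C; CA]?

1

CA = [[4, -8], [-6, 12]]
Observability matrix O = [C; CA] = [[2, -4], [-3, 6], [4, -8], [-6, 12]]
Every row of O is a scalar multiple of row 1 = [2, -4] (multipliers 1, -3/2, 2, -3), so the rows span a one-dimensional space.
O ≠ 0, hence rank(O) = 1.
rank(O) = 1 < n = 2, so the pair (A, C) is not completely observable.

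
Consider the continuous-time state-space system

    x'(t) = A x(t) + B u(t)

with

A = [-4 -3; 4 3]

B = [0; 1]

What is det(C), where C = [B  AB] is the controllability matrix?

AB = [[-3], [3]]
Controllability matrix C = [B  AB] = [[0, -3], [1, 3]]
det(C) = 0·3 - (-3)·1 = 0 - (-3) = 3
Since det(C) ≠ 0, rank(C) = 2 and the system is completely controllable.

3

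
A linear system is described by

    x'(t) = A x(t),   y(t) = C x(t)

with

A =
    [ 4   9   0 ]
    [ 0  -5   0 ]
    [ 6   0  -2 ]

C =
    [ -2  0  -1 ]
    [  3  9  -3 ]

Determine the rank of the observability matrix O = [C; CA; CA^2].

2

CA = [[-14, -18, 2], [-6, -18, 6]]
CA^2 = [[-44, -36, -4], [12, 36, -12]]
Observability matrix O = [C; CA; CA^2] = [[-2, 0, -1], [3, 9, -3], [-14, -18, 2], [-6, -18, 6], [-44, -36, -4], [12, 36, -12]]
The columns c1, c2, c3 of O are linearly dependent: -c1 + c2 + 2·c3 = 0 (check each entry), so rank(O) ≤ 2.
The 2×2 minor from rows 1, 2, columns 1, 2 is (-2)·9 - 0·3 = -18 - 0 = -18 ≠ 0, so rank(O) = 2.
rank(O) = 2 < n = 3, so the pair (A, C) is not completely observable.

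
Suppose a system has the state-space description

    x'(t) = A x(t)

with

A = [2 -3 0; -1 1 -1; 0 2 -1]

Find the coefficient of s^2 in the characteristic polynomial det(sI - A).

Expand det(sI - A) for the 3×3 matrix.
p(s) = s^3 - 2s^2 - 2s - 5.
(Check: constant term = det(-A) = (-1)^3 det A = -5; coefficient of s^2 = -tr A = -2.)
The coefficient of s^2 is -2.

-2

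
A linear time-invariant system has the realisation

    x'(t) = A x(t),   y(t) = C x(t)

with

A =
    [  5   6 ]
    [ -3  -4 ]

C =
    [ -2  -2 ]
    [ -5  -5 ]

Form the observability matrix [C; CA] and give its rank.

CA = [[-4, -4], [-10, -10]]
Observability matrix O = [C; CA] = [[-2, -2], [-5, -5], [-4, -4], [-10, -10]]
Every row of O is a scalar multiple of row 1 = [-2, -2] (multipliers 1, 5/2, 2, 5), so the rows span a one-dimensional space.
O ≠ 0, hence rank(O) = 1.
rank(O) = 1 < n = 2, so the pair (A, C) is not completely observable.

1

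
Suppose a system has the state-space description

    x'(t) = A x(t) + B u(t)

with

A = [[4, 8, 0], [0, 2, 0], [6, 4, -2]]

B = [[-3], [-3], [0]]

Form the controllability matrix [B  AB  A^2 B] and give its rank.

2

AB = [[-36], [-6], [-30]]
A^2B = [[-192], [-12], [-180]]
Controllability matrix C = [B  AB  A^2B] = [[-3, -36, -192], [-3, -6, -12], [0, -30, -180]]
The rows r1, r2, r3 of C are linearly dependent: -r1 + r2 + r3 = 0 (check each entry), so rank(C) ≤ 2.
The 2×2 minor from rows 1, 2, columns 1, 2 is (-3)·(-6) - (-36)·(-3) = 18 - 108 = -90 ≠ 0, so rank(C) = 2.
rank(C) = 2 < n = 3, so the pair (A, B) is not completely controllable.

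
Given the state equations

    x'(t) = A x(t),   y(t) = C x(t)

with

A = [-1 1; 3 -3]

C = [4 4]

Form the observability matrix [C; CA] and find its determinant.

-64

CA = [[8, -8]]
Observability matrix O = [C; CA] = [[4, 4], [8, -8]]
det(O) = 4·(-8) - 4·8 = -32 - 32 = -64
Since det(O) ≠ 0, rank(O) = 2 and the system is completely observable.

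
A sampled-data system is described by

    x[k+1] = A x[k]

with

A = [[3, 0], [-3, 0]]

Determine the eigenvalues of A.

det(zI - A) = z^2 - (tr A)z + det A, with tr A = 3 + 0 = 3 and det A = 3·0 - 0·(-3) = 0 - 0 = 0.
So p(z) = det(zI - A) = z^2 - 3z.
Factor z^2 - 3z: two numbers with sum 3 and product 0 are 3 and 0, so z^2 - 3z = z(z - 3).
Hence p(z) = z (z - 3), with roots 0, 3.

0, 3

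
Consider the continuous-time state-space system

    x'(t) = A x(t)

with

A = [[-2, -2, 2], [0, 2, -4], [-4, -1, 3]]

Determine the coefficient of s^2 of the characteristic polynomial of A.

Expand det(sI - A) for the 3×3 matrix.
p(s) = s^3 - 3s^2 + 20.
(Check: constant term = det(-A) = (-1)^3 det A = 20; coefficient of s^2 = -tr A = -3.)
The coefficient of s^2 is -3.

-3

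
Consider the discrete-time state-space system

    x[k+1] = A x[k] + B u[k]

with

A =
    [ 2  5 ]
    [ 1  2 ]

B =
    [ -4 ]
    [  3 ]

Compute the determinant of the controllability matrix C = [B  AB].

AB = [[7], [2]]
Controllability matrix C = [B  AB] = [[-4, 7], [3, 2]]
det(C) = (-4)·2 - 7·3 = -8 - 21 = -29
Since det(C) ≠ 0, rank(C) = 2 and the system is completely controllable.

-29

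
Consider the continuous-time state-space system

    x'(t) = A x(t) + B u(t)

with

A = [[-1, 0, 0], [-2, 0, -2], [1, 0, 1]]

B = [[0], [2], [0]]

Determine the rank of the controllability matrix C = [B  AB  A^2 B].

1

AB = [[0], [0], [0]]
A^2B = [[0], [0], [0]]
Controllability matrix C = [B  AB  A^2B] = [[0, 0, 0], [2, 0, 0], [0, 0, 0]]
Every column of C is a scalar multiple of column 1 = [0, 2, 0] (multipliers 1, 0, 0), so the columns span a one-dimensional space.
C ≠ 0, hence rank(C) = 1.
rank(C) = 1 < n = 3, so the pair (A, B) is not completely controllable.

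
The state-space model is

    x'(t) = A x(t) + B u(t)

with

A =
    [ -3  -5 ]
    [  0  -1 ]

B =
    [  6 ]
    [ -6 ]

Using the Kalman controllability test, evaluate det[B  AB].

AB = [[12], [6]]
Controllability matrix C = [B  AB] = [[6, 12], [-6, 6]]
det(C) = 6·6 - 12·(-6) = 36 - (-72) = 108
Since det(C) ≠ 0, rank(C) = 2 and the system is completely controllable.

108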